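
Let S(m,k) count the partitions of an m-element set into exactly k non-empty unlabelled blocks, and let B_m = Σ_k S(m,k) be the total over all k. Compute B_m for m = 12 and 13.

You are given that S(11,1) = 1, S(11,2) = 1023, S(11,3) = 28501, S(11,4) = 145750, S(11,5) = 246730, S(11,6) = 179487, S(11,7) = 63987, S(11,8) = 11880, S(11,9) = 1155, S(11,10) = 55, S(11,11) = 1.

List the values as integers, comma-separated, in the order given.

4213597, 27644437

row 12: T[12][1]=1·1+0=1  T[12][2]=2·1023+1=2047  T[12][3]=3·28501+1023=86526  T[12][4]=4·145750+28501=611501  T[12][5]=5·246730+145750=1379400  T[12][6]=6·179487+246730=1323652  T[12][7]=7·63987+179487=627396  T[12][8]=8·11880+63987=159027  T[12][9]=9·1155+11880=22275  T[12][10]=10·55+1155=1705  T[12][11]=11·1+55=66  T[12][12]=12·0+1=1
row 13: T[13][1]=1·1+0=1  T[13][2]=2·2047+1=4095  T[13][3]=3·86526+2047=261625  T[13][4]=4·611501+86526=2532530  T[13][5]=5·1379400+611501=7508501  T[13][6]=6·1323652+1379400=9321312  T[13][7]=7·627396+1323652=5715424  T[13][8]=8·159027+627396=1899612  T[13][9]=9·22275+159027=359502  T[13][10]=10·1705+22275=39325  T[13][11]=11·66+1705=2431  T[13][12]=12·1+66=78  T[13][13]=13·0+1=1
B_12 = ΣS(12,k) = 1+2047+86526+611501+1379400+1323652+627396+159027+22275+1705+66+1 = 4213597
B_13 = ΣS(13,k) = 1+4095+261625+2532530+7508501+9321312+5715424+1899612+359502+39325+2431+78+1 = 27644437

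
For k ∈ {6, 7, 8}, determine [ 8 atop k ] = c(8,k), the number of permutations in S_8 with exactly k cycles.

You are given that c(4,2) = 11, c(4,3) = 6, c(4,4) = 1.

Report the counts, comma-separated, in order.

322, 28, 1

@5  (5,3):6·4+11→35, (5,4):1·4+6→10, (5,5):0·4+1→1
@6  (6,4):10·5+35→85, (6,5):1·5+10→15, (6,6):0·5+1→1
@7  (7,5):15·6+85→175, (7,6):1·6+15→21, (7,7):0·6+1→1
@8  (8,6):21·7+175→322, (8,7):1·7+21→28, (8,8):0·7+1→1
Read c(8,6) = 322, c(8,7) = 28, c(8,8) = 1.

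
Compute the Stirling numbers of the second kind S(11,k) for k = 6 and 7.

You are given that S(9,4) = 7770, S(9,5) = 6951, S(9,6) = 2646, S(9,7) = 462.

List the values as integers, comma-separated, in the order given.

179487, 63987

[10] T[10,5]:5*6951+7770=42525 · T[10,6]:6*2646+6951=22827 · T[10,7]:7*462+2646=5880
[11] T[11,6]:6*22827+42525=179487 · T[11,7]:7*5880+22827=63987
Read S(11,6) = 179487, S(11,7) = 63987.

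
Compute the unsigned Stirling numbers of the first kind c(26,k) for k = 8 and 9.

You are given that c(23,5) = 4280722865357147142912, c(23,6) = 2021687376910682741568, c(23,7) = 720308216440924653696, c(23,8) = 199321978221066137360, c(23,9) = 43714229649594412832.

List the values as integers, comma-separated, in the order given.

4144457803247115877036800, 1001369304512841374110000

@24  (24,6):2021687376910682741568·23+4280722865357147142912→50779532534302850198976, (24,7):720308216440924653696·23+2021687376910682741568→18588776355051949776576, (24,8):199321978221066137360·23+720308216440924653696→5304713715525445812976, (24,9):43714229649594412832·23+199321978221066137360→1204749260161737632496
@25  (25,7):18588776355051949776576·24+50779532534302850198976→496910165055549644836800, (25,8):5304713715525445812976·24+18588776355051949776576→145901905527662649288000, (25,9):1204749260161737632496·24+5304713715525445812976→34218695959407148992880
@26  (26,8):145901905527662649288000·25+496910165055549644836800→4144457803247115877036800, (26,9):34218695959407148992880·25+145901905527662649288000→1001369304512841374110000
Read c(26,8) = 4144457803247115877036800, c(26,9) = 1001369304512841374110000.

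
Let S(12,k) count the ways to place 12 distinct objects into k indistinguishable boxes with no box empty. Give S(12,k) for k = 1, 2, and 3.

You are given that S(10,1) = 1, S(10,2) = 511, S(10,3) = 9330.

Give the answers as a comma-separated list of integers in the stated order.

1, 2047, 86526

i=11: T(11,1)=0+1·1=1 | T(11,2)=1+2·511=1023 | T(11,3)=511+3·9330=28501
i=12: T(12,1)=0+1·1=1 | T(12,2)=1+2·1023=2047 | T(12,3)=1023+3·28501=86526
Read S(12,1) = 1, S(12,2) = 2047, S(12,3) = 86526.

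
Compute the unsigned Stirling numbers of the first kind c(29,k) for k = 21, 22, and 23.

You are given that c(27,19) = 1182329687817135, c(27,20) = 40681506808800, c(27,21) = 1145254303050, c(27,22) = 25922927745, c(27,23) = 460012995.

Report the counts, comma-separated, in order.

4285624815406935, 123268226851770, 2918785153245

@28  (28,20):40681506808800·27+1182329687817135→2280730371654735, (28,21):1145254303050·27+40681506808800→71603372991150, (28,22):25922927745·27+1145254303050→1845173352165, (28,23):460012995·27+25922927745→38343278610
@29  (29,21):71603372991150·28+2280730371654735→4285624815406935, (29,22):1845173352165·28+71603372991150→123268226851770, (29,23):38343278610·28+1845173352165→2918785153245
Read c(29,21) = 4285624815406935, c(29,22) = 123268226851770, c(29,23) = 2918785153245.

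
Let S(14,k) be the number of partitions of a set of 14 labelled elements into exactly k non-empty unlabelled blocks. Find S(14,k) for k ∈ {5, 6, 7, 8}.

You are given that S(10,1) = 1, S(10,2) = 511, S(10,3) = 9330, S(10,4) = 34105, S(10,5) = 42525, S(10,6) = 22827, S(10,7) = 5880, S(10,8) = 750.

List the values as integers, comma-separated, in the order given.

r11: T_11,2=2×511+1=1023; T_11,3=3×9330+511=28501; T_11,4=4×34105+9330=145750; T_11,5=5×42525+34105=246730; T_11,6=6×22827+42525=179487; T_11,7=7×5880+22827=63987; T_11,8=8×750+5880=11880
r12: T_12,3=3×28501+1023=86526; T_12,4=4×145750+28501=611501; T_12,5=5×246730+145750=1379400; T_12,6=6×179487+246730=1323652; T_12,7=7×63987+179487=627396; T_12,8=8×11880+63987=159027
r13: T_13,4=4×611501+86526=2532530; T_13,5=5×1379400+611501=7508501; T_13,6=6×1323652+1379400=9321312; T_13,7=7×627396+1323652=5715424; T_13,8=8×159027+627396=1899612
r14: T_14,5=5×7508501+2532530=40075035; T_14,6=6×9321312+7508501=63436373; T_14,7=7×5715424+9321312=49329280; T_14,8=8×1899612+5715424=20912320
Read S(14,5) = 40075035, S(14,6) = 63436373, S(14,7) = 49329280, S(14,8) = 20912320.

40075035, 63436373, 49329280, 20912320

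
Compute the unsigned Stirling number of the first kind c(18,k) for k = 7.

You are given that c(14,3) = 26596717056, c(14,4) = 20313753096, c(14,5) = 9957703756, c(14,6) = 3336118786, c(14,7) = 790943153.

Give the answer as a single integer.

110228466184200

@15  (15,4):20313753096·14+26596717056→310989260400, (15,5):9957703756·14+20313753096→159721605680, (15,6):3336118786·14+9957703756→56663366760, (15,7):790943153·14+3336118786→14409322928
@16  (16,5):159721605680·15+310989260400→2706813345600, (16,6):56663366760·15+159721605680→1009672107080, (16,7):14409322928·15+56663366760→272803210680
@17  (17,6):1009672107080·16+2706813345600→18861567058880, (17,7):272803210680·16+1009672107080→5374523477960
@18  (18,7):5374523477960·17+18861567058880→110228466184200
Read c(18,7) = 110228466184200.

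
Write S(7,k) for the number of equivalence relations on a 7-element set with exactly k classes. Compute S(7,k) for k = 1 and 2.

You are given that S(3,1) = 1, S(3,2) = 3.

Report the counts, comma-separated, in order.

1, 63

r4: T_4,1=1×1+0=1; T_4,2=2×3+1=7
r5: T_5,1=1×1+0=1; T_5,2=2×7+1=15
r6: T_6,1=1×1+0=1; T_6,2=2×15+1=31
r7: T_7,1=1×1+0=1; T_7,2=2×31+1=63
Read S(7,1) = 1, S(7,2) = 63.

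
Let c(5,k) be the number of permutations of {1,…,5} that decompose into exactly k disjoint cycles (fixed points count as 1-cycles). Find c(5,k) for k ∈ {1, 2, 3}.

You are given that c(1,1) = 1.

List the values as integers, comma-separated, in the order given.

24, 50, 35

@2  (2,1):1·1+0→1, (2,2):0·1+1→1
@3  (3,1):1·2+0→2, (3,2):1·2+1→3, (3,3):0·2+1→1
@4  (4,1):2·3+0→6, (4,2):3·3+2→11, (4,3):1·3+3→6
@5  (5,1):6·4+0→24, (5,2):11·4+6→50, (5,3):6·4+11→35
Read c(5,1) = 24, c(5,2) = 50, c(5,3) = 35.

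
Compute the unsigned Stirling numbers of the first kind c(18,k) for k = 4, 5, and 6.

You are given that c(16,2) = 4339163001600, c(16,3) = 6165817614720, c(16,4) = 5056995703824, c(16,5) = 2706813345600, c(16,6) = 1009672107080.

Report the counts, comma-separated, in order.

i=17: T(17,3)=4339163001600+16·6165817614720=102992244837120 | T(17,4)=6165817614720+16·5056995703824=87077748875904 | T(17,5)=5056995703824+16·2706813345600=48366009233424 | T(17,6)=2706813345600+16·1009672107080=18861567058880
i=18: T(18,4)=102992244837120+17·87077748875904=1583313975727488 | T(18,5)=87077748875904+17·48366009233424=909299905844112 | T(18,6)=48366009233424+17·18861567058880=369012649234384
Read c(18,4) = 1583313975727488, c(18,5) = 909299905844112, c(18,6) = 369012649234384.

1583313975727488, 909299905844112, 369012649234384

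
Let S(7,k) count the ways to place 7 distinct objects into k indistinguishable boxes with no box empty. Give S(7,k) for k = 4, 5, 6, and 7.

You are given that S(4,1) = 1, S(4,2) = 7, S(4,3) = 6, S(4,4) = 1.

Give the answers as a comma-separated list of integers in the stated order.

350, 140, 21, 1

[5] T[5,2]:2*7+1=15 · T[5,3]:3*6+7=25 · T[5,4]:4*1+6=10 · T[5,5]:5*0+1=1
[6] T[6,3]:3*25+15=90 · T[6,4]:4*10+25=65 · T[6,5]:5*1+10=15 · T[6,6]:6*0+1=1
[7] T[7,4]:4*65+90=350 · T[7,5]:5*15+65=140 · T[7,6]:6*1+15=21 · T[7,7]:7*0+1=1
Read S(7,4) = 350, S(7,5) = 140, S(7,6) = 21, S(7,7) = 1.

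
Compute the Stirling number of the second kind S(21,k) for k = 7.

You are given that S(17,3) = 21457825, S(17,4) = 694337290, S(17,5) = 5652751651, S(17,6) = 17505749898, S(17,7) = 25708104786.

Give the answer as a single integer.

82310957214948

i=18: T(18,4)=21457825+4·694337290=2798806985 | T(18,5)=694337290+5·5652751651=28958095545 | T(18,6)=5652751651+6·17505749898=110687251039 | T(18,7)=17505749898+7·25708104786=197462483400
i=19: T(19,5)=2798806985+5·28958095545=147589284710 | T(19,6)=28958095545+6·110687251039=693081601779 | T(19,7)=110687251039+7·197462483400=1492924634839
i=20: T(20,6)=147589284710+6·693081601779=4306078895384 | T(20,7)=693081601779+7·1492924634839=11143554045652
i=21: T(21,7)=4306078895384+7·11143554045652=82310957214948
Read S(21,7) = 82310957214948.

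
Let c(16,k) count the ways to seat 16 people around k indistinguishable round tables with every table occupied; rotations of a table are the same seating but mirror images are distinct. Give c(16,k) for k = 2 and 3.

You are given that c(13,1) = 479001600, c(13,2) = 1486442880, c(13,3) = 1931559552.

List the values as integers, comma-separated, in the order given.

row 14: T[14][1]=13·479001600+0=6227020800  T[14][2]=13·1486442880+479001600=19802759040  T[14][3]=13·1931559552+1486442880=26596717056
row 15: T[15][1]=14·6227020800+0=87178291200  T[15][2]=14·19802759040+6227020800=283465647360  T[15][3]=14·26596717056+19802759040=392156797824
row 16: T[16][2]=15·283465647360+87178291200=4339163001600  T[16][3]=15·392156797824+283465647360=6165817614720
Read c(16,2) = 4339163001600, c(16,3) = 6165817614720.

4339163001600, 6165817614720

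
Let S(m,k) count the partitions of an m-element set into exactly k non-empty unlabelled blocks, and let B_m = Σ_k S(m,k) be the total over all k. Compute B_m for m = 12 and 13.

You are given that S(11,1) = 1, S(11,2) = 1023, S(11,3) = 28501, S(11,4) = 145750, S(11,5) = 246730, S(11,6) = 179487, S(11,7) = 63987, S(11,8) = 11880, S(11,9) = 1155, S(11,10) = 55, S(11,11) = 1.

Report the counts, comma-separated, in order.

4213597, 27644437

row 12: T[12][1]=1·1+0=1  T[12][2]=2·1023+1=2047  T[12][3]=3·28501+1023=86526  T[12][4]=4·145750+28501=611501  T[12][5]=5·246730+145750=1379400  T[12][6]=6·179487+246730=1323652  T[12][7]=7·63987+179487=627396  T[12][8]=8·11880+63987=159027  T[12][9]=9·1155+11880=22275  T[12][10]=10·55+1155=1705  T[12][11]=11·1+55=66  T[12][12]=12·0+1=1
row 13: T[13][1]=1·1+0=1  T[13][2]=2·2047+1=4095  T[13][3]=3·86526+2047=261625  T[13][4]=4·611501+86526=2532530  T[13][5]=5·1379400+611501=7508501  T[13][6]=6·1323652+1379400=9321312  T[13][7]=7·627396+1323652=5715424  T[13][8]=8·159027+627396=1899612  T[13][9]=9·22275+159027=359502  T[13][10]=10·1705+22275=39325  T[13][11]=11·66+1705=2431  T[13][12]=12·1+66=78  T[13][13]=13·0+1=1
B_12 = ΣS(12,k) = 1+2047+86526+611501+1379400+1323652+627396+159027+22275+1705+66+1 = 4213597
B_13 = ΣS(13,k) = 1+4095+261625+2532530+7508501+9321312+5715424+1899612+359502+39325+2431+78+1 = 27644437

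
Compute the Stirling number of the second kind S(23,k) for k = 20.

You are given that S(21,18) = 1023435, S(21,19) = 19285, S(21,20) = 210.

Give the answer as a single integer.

r22: T_22,19=19×19285+1023435=1389850; T_22,20=20×210+19285=23485
r23: T_23,20=20×23485+1389850=1859550
Read S(23,20) = 1859550.

1859550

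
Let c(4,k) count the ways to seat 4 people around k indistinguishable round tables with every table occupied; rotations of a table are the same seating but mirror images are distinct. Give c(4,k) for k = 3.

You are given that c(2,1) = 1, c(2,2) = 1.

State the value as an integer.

row 3: T[3][2]=2·1+1=3  T[3][3]=2·0+1=1
row 4: T[4][3]=3·1+3=6
Read c(4,3) = 6.

6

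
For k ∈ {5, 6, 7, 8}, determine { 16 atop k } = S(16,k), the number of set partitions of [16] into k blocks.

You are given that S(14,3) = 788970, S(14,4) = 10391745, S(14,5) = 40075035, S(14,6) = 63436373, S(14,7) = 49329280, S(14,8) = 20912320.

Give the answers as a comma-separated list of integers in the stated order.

row 15: T[15][4]=4·10391745+788970=42355950  T[15][5]=5·40075035+10391745=210766920  T[15][6]=6·63436373+40075035=420693273  T[15][7]=7·49329280+63436373=408741333  T[15][8]=8·20912320+49329280=216627840
row 16: T[16][5]=5·210766920+42355950=1096190550  T[16][6]=6·420693273+210766920=2734926558  T[16][7]=7·408741333+420693273=3281882604  T[16][8]=8·216627840+408741333=2141764053
Read S(16,5) = 1096190550, S(16,6) = 2734926558, S(16,7) = 3281882604, S(16,8) = 2141764053.

1096190550, 2734926558, 3281882604, 2141764053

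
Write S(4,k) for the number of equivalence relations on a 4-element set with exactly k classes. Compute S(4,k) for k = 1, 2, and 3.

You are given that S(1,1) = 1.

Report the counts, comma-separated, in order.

1, 7, 6

[2] T[2,1]:1*1+0=1 · T[2,2]:2*0+1=1
[3] T[3,1]:1*1+0=1 · T[3,2]:2*1+1=3 · T[3,3]:3*0+1=1
[4] T[4,1]:1*1+0=1 · T[4,2]:2*3+1=7 · T[4,3]:3*1+3=6
Read S(4,1) = 1, S(4,2) = 7, S(4,3) = 6.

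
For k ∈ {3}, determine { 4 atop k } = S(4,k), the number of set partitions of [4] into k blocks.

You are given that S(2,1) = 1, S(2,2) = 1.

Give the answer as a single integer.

row 3: T[3][2]=2·1+1=3  T[3][3]=3·0+1=1
row 4: T[4][3]=3·1+3=6
Read S(4,3) = 6.

6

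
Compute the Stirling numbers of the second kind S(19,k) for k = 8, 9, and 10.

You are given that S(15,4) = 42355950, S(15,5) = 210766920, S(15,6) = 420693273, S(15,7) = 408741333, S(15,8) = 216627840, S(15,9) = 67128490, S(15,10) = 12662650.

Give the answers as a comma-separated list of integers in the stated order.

row 16: T[16][5]=5·210766920+42355950=1096190550  T[16][6]=6·420693273+210766920=2734926558  T[16][7]=7·408741333+420693273=3281882604  T[16][8]=8·216627840+408741333=2141764053  T[16][9]=9·67128490+216627840=820784250  T[16][10]=10·12662650+67128490=193754990
row 17: T[17][6]=6·2734926558+1096190550=17505749898  T[17][7]=7·3281882604+2734926558=25708104786  T[17][8]=8·2141764053+3281882604=20415995028  T[17][9]=9·820784250+2141764053=9528822303  T[17][10]=10·193754990+820784250=2758334150
row 18: T[18][7]=7·25708104786+17505749898=197462483400  T[18][8]=8·20415995028+25708104786=189036065010  T[18][9]=9·9528822303+20415995028=106175395755  T[18][10]=10·2758334150+9528822303=37112163803
row 19: T[19][8]=8·189036065010+197462483400=1709751003480  T[19][9]=9·106175395755+189036065010=1144614626805  T[19][10]=10·37112163803+106175395755=477297033785
Read S(19,8) = 1709751003480, S(19,9) = 1144614626805, S(19,10) = 477297033785.

1709751003480, 1144614626805, 477297033785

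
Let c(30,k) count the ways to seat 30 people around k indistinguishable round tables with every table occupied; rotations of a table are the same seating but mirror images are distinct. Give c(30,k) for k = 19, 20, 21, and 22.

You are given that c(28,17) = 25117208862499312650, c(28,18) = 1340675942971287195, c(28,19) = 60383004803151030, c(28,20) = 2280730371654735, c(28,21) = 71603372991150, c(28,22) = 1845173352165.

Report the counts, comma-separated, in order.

150566737512021319125, 6634460278534540725, 248526574856284725, 7860403394108265

[29] T[29,18]:28*1340675942971287195+25117208862499312650=62656135265695354110 · T[29,19]:28*60383004803151030+1340675942971287195=3031400077459516035 · T[29,20]:28*2280730371654735+60383004803151030=124243455209483610 · T[29,21]:28*71603372991150+2280730371654735=4285624815406935 · T[29,22]:28*1845173352165+71603372991150=123268226851770
[30] T[30,19]:29*3031400077459516035+62656135265695354110=150566737512021319125 · T[30,20]:29*124243455209483610+3031400077459516035=6634460278534540725 · T[30,21]:29*4285624815406935+124243455209483610=248526574856284725 · T[30,22]:29*123268226851770+4285624815406935=7860403394108265
Read c(30,19) = 150566737512021319125, c(30,20) = 6634460278534540725, c(30,21) = 248526574856284725, c(30,22) = 7860403394108265.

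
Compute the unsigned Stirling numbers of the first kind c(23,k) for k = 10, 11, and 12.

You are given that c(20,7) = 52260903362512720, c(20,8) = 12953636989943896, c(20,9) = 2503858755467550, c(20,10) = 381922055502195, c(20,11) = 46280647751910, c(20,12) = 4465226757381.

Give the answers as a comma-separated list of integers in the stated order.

7707401101297361068, 1103230881185949736, 129006659818331295

row 21: T[21][8]=20·12953636989943896+52260903362512720=311333643161390640  T[21][9]=20·2503858755467550+12953636989943896=63030812099294896  T[21][10]=20·381922055502195+2503858755467550=10142299865511450  T[21][11]=20·46280647751910+381922055502195=1307535010540395  T[21][12]=20·4465226757381+46280647751910=135585182899530
row 22: T[22][9]=21·63030812099294896+311333643161390640=1634980697246583456  T[22][10]=21·10142299865511450+63030812099294896=276019109275035346  T[22][11]=21·1307535010540395+10142299865511450=37600535086859745  T[22][12]=21·135585182899530+1307535010540395=4154823851430525
row 23: T[23][10]=22·276019109275035346+1634980697246583456=7707401101297361068  T[23][11]=22·37600535086859745+276019109275035346=1103230881185949736  T[23][12]=22·4154823851430525+37600535086859745=129006659818331295
Read c(23,10) = 7707401101297361068, c(23,11) = 1103230881185949736, c(23,12) = 129006659818331295.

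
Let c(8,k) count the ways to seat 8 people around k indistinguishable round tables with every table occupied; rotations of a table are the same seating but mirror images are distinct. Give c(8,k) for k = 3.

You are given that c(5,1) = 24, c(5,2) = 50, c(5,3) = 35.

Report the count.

13132

@6  (6,1):24·5+0→120, (6,2):50·5+24→274, (6,3):35·5+50→225
@7  (7,2):274·6+120→1764, (7,3):225·6+274→1624
@8  (8,3):1624·7+1764→13132
Read c(8,3) = 13132.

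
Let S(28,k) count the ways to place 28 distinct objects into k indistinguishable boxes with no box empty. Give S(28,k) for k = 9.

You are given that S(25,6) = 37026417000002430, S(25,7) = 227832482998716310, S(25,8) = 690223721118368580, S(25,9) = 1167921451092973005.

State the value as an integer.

1006698291338432496375

r26: T_26,7=7×227832482998716310+37026417000002430=1631853797991016600; T_26,8=8×690223721118368580+227832482998716310=5749622251945664950; T_26,9=9×1167921451092973005+690223721118368580=11201516780955125625
r27: T_27,8=8×5749622251945664950+1631853797991016600=47628831813556336200; T_27,9=9×11201516780955125625+5749622251945664950=106563273280541795575
r28: T_28,9=9×106563273280541795575+47628831813556336200=1006698291338432496375
Read S(28,9) = 1006698291338432496375.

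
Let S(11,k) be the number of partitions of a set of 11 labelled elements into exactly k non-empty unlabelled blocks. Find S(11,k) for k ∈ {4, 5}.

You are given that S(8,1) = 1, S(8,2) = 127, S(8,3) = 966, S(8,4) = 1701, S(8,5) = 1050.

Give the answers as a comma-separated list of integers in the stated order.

145750, 246730

row 9: T[9][2]=2·127+1=255  T[9][3]=3·966+127=3025  T[9][4]=4·1701+966=7770  T[9][5]=5·1050+1701=6951
row 10: T[10][3]=3·3025+255=9330  T[10][4]=4·7770+3025=34105  T[10][5]=5·6951+7770=42525
row 11: T[11][4]=4·34105+9330=145750  T[11][5]=5·42525+34105=246730
Read S(11,4) = 145750, S(11,5) = 246730.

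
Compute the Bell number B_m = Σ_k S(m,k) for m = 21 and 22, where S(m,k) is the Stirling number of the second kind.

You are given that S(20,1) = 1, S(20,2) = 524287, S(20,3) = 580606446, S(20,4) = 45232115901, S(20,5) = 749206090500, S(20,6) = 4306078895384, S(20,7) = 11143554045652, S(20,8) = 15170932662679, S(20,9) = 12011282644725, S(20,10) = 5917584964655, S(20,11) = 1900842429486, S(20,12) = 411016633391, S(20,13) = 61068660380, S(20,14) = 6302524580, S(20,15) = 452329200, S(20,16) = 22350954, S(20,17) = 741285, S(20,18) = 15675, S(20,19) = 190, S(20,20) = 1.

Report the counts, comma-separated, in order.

[21] T[21,1]:1*1+0=1 · T[21,2]:2*524287+1=1048575 · T[21,3]:3*580606446+524287=1742343625 · T[21,4]:4*45232115901+580606446=181509070050 · T[21,5]:5*749206090500+45232115901=3791262568401 · T[21,6]:6*4306078895384+749206090500=26585679462804 · T[21,7]:7*11143554045652+4306078895384=82310957214948 · T[21,8]:8*15170932662679+11143554045652=132511015347084 · T[21,9]:9*12011282644725+15170932662679=123272476465204 · T[21,10]:10*5917584964655+12011282644725=71187132291275 · T[21,11]:11*1900842429486+5917584964655=26826851689001 · T[21,12]:12*411016633391+1900842429486=6833042030178 · T[21,13]:13*61068660380+411016633391=1204909218331 · T[21,14]:14*6302524580+61068660380=149304004500 · T[21,15]:15*452329200+6302524580=13087462580 · T[21,16]:16*22350954+452329200=809944464 · T[21,17]:17*741285+22350954=34952799 · T[21,18]:18*15675+741285=1023435 · T[21,19]:19*190+15675=19285 · T[21,20]:20*1+190=210 · T[21,21]:21*0+1=1
[22] T[22,1]:1*1+0=1 · T[22,2]:2*1048575+1=2097151 · T[22,3]:3*1742343625+1048575=5228079450 · T[22,4]:4*181509070050+1742343625=727778623825 · T[22,5]:5*3791262568401+181509070050=19137821912055 · T[22,6]:6*26585679462804+3791262568401=163305339345225 · T[22,7]:7*82310957214948+26585679462804=602762379967440 · T[22,8]:8*132511015347084+82310957214948=1142399079991620 · T[22,9]:9*123272476465204+132511015347084=1241963303533920 · T[22,10]:10*71187132291275+123272476465204=835143799377954 · T[22,11]:11*26826851689001+71187132291275=366282500870286 · T[22,12]:12*6833042030178+26826851689001=108823356051137 · T[22,13]:13*1204909218331+6833042030178=22496861868481 · T[22,14]:14*149304004500+1204909218331=3295165281331 · T[22,15]:15*13087462580+149304004500=345615943200 · T[22,16]:16*809944464+13087462580=26046574004 · T[22,17]:17*34952799+809944464=1404142047 · T[22,18]:18*1023435+34952799=53374629 · T[22,19]:19*19285+1023435=1389850 · T[22,20]:20*210+19285=23485 · T[22,21]:21*1+210=231 · T[22,22]:22*0+1=1
B_21 = ΣS(21,k) = 1+1048575+1742343625+181509070050+3791262568401+26585679462804+82310957214948+132511015347084+123272476465204+71187132291275+26826851689001+6833042030178+1204909218331+149304004500+13087462580+809944464+34952799+1023435+19285+210+1 = 474869816156751
B_22 = ΣS(22,k) = 1+2097151+5228079450+727778623825+19137821912055+163305339345225+602762379967440+1142399079991620+1241963303533920+835143799377954+366282500870286+108823356051137+22496861868481+3295165281331+345615943200+26046574004+1404142047+53374629+1389850+23485+231+1 = 4506715738447323

474869816156751, 4506715738447323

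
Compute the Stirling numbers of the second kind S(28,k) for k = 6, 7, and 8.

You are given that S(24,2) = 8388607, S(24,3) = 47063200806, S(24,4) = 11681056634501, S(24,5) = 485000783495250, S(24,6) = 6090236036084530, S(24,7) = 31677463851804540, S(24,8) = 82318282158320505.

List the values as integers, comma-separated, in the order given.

@25  (25,3):47063200806·3+8388607→141197991025, (25,4):11681056634501·4+47063200806→46771289738810, (25,5):485000783495250·5+11681056634501→2436684974110751, (25,6):6090236036084530·6+485000783495250→37026417000002430, (25,7):31677463851804540·7+6090236036084530→227832482998716310, (25,8):82318282158320505·8+31677463851804540→690223721118368580
@26  (26,4):46771289738810·4+141197991025→187226356946265, (26,5):2436684974110751·5+46771289738810→12230196160292565, (26,6):37026417000002430·6+2436684974110751→224595186974125331, (26,7):227832482998716310·7+37026417000002430→1631853797991016600, (26,8):690223721118368580·8+227832482998716310→5749622251945664950
@27  (27,5):12230196160292565·5+187226356946265→61338207158409090, (27,6):224595186974125331·6+12230196160292565→1359801318005044551, (27,7):1631853797991016600·7+224595186974125331→11647571772911241531, (27,8):5749622251945664950·8+1631853797991016600→47628831813556336200
@28  (28,6):1359801318005044551·6+61338207158409090→8220146115188676396, (28,7):11647571772911241531·7+1359801318005044551→82892803728383735268, (28,8):47628831813556336200·8+11647571772911241531→392678226281361931131
Read S(28,6) = 8220146115188676396, S(28,7) = 82892803728383735268, S(28,8) = 392678226281361931131.

8220146115188676396, 82892803728383735268, 392678226281361931131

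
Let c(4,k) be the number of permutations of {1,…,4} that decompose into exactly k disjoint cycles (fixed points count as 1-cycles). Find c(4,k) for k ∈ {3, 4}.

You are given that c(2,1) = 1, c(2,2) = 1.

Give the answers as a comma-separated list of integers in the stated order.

row 3: T[3][2]=2·1+1=3  T[3][3]=2·0+1=1
row 4: T[4][3]=3·1+3=6  T[4][4]=3·0+1=1
Read c(4,3) = 6, c(4,4) = 1.

6, 1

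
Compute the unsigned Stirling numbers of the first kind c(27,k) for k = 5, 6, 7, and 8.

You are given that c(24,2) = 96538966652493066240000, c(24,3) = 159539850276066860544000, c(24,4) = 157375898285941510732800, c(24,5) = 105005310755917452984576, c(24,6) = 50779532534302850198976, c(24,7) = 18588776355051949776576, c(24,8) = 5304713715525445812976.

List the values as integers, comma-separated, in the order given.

1945067308917524165279692800, 1000903392113435450162625024, 393178529313073708272042624, 121502371102392939781636800

[25] T[25,3]:24*159539850276066860544000+96538966652493066240000=3925495373278097719296000 · T[25,4]:24*157375898285941510732800+159539850276066860544000=3936561409138663118131200 · T[25,5]:24*105005310755917452984576+157375898285941510732800=2677503356427960382362624 · T[25,6]:24*50779532534302850198976+105005310755917452984576=1323714091579185857760000 · T[25,7]:24*18588776355051949776576+50779532534302850198976=496910165055549644836800 · T[25,8]:24*5304713715525445812976+18588776355051949776576=145901905527662649288000
[26] T[26,4]:25*3936561409138663118131200+3925495373278097719296000=102339530601744675672576000 · T[26,5]:25*2677503356427960382362624+3936561409138663118131200=70874145319837672677196800 · T[26,6]:25*1323714091579185857760000+2677503356427960382362624=35770355645907606826362624 · T[26,7]:25*496910165055549644836800+1323714091579185857760000=13746468217967926978680000 · T[26,8]:25*145901905527662649288000+496910165055549644836800=4144457803247115877036800
[27] T[27,5]:26*70874145319837672677196800+102339530601744675672576000=1945067308917524165279692800 · T[27,6]:26*35770355645907606826362624+70874145319837672677196800=1000903392113435450162625024 · T[27,7]:26*13746468217967926978680000+35770355645907606826362624=393178529313073708272042624 · T[27,8]:26*4144457803247115877036800+13746468217967926978680000=121502371102392939781636800
Read c(27,5) = 1945067308917524165279692800, c(27,6) = 1000903392113435450162625024, c(27,7) = 393178529313073708272042624, c(27,8) = 121502371102392939781636800.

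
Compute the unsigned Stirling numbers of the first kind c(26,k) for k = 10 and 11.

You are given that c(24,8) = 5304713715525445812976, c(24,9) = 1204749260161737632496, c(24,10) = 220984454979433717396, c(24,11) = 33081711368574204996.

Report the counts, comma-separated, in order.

196928100451110820242880, 31882014375298512782500

row 25: T[25][9]=24·1204749260161737632496+5304713715525445812976=34218695959407148992880  T[25][10]=24·220984454979433717396+1204749260161737632496=6508376179668146850000  T[25][11]=24·33081711368574204996+220984454979433717396=1014945527825214637300
row 26: T[26][10]=25·6508376179668146850000+34218695959407148992880=196928100451110820242880  T[26][11]=25·1014945527825214637300+6508376179668146850000=31882014375298512782500
Read c(26,10) = 196928100451110820242880, c(26,11) = 31882014375298512782500.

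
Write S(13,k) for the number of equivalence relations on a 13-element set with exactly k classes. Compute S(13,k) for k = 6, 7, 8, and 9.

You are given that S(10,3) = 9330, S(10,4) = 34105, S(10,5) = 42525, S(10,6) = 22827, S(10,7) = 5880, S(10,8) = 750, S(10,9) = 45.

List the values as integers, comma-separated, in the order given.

i=11: T(11,4)=9330+4·34105=145750 | T(11,5)=34105+5·42525=246730 | T(11,6)=42525+6·22827=179487 | T(11,7)=22827+7·5880=63987 | T(11,8)=5880+8·750=11880 | T(11,9)=750+9·45=1155
i=12: T(12,5)=145750+5·246730=1379400 | T(12,6)=246730+6·179487=1323652 | T(12,7)=179487+7·63987=627396 | T(12,8)=63987+8·11880=159027 | T(12,9)=11880+9·1155=22275
i=13: T(13,6)=1379400+6·1323652=9321312 | T(13,7)=1323652+7·627396=5715424 | T(13,8)=627396+8·159027=1899612 | T(13,9)=159027+9·22275=359502
Read S(13,6) = 9321312, S(13,7) = 5715424, S(13,8) = 1899612, S(13,9) = 359502.

9321312, 5715424, 1899612, 359502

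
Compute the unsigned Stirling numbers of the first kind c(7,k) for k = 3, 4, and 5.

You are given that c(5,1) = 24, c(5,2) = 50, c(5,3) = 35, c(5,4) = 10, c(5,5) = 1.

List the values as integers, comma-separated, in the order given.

1624, 735, 175

i=6: T(6,2)=24+5·50=274 | T(6,3)=50+5·35=225 | T(6,4)=35+5·10=85 | T(6,5)=10+5·1=15
i=7: T(7,3)=274+6·225=1624 | T(7,4)=225+6·85=735 | T(7,5)=85+6·15=175
Read c(7,3) = 1624, c(7,4) = 735, c(7,5) = 175.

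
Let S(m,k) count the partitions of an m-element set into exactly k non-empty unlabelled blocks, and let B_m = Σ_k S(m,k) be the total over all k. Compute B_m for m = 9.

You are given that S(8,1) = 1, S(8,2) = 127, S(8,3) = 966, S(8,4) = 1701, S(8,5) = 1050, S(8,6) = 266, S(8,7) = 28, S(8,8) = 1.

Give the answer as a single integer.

i=9: T(9,1)=0+1·1=1 | T(9,2)=1+2·127=255 | T(9,3)=127+3·966=3025 | T(9,4)=966+4·1701=7770 | T(9,5)=1701+5·1050=6951 | T(9,6)=1050+6·266=2646 | T(9,7)=266+7·28=462 | T(9,8)=28+8·1=36 | T(9,9)=1+9·0=1
B_9 = ΣS(9,k) = 1+255+3025+7770+6951+2646+462+36+1 = 21147

21147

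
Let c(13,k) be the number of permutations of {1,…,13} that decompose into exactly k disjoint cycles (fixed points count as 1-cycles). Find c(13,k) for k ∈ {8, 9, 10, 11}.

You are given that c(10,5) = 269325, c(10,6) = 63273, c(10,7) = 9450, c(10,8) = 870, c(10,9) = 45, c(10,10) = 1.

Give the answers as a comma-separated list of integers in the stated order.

6926634, 749463, 55770, 2717

@11  (11,6):63273·10+269325→902055, (11,7):9450·10+63273→157773, (11,8):870·10+9450→18150, (11,9):45·10+870→1320, (11,10):1·10+45→55, (11,11):0·10+1→1
@12  (12,7):157773·11+902055→2637558, (12,8):18150·11+157773→357423, (12,9):1320·11+18150→32670, (12,10):55·11+1320→1925, (12,11):1·11+55→66
@13  (13,8):357423·12+2637558→6926634, (13,9):32670·12+357423→749463, (13,10):1925·12+32670→55770, (13,11):66·12+1925→2717
Read c(13,8) = 6926634, c(13,9) = 749463, c(13,10) = 55770, c(13,11) = 2717.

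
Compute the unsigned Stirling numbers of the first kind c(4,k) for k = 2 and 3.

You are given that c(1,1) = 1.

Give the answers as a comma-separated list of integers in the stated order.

11, 6

i=2: T(2,1)=0+1·1=1 | T(2,2)=1+1·0=1
i=3: T(3,1)=0+2·1=2 | T(3,2)=1+2·1=3 | T(3,3)=1+2·0=1
i=4: T(4,2)=2+3·3=11 | T(4,3)=3+3·1=6
Read c(4,2) = 11, c(4,3) = 6.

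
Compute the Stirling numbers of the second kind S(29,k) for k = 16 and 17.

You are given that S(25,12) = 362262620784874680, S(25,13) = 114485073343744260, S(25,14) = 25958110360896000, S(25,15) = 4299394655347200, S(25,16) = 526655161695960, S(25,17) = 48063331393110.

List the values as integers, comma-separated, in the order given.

[26] T[26,13]:13*114485073343744260+362262620784874680=1850568574253550060 · T[26,14]:14*25958110360896000+114485073343744260=477898618396288260 · T[26,15]:15*4299394655347200+25958110360896000=90449030191104000 · T[26,16]:16*526655161695960+4299394655347200=12725877242482560 · T[26,17]:17*48063331393110+526655161695960=1343731795378830
[27] T[27,14]:14*477898618396288260+1850568574253550060=8541149231801585700 · T[27,15]:15*90449030191104000+477898618396288260=1834634071262848260 · T[27,16]:16*12725877242482560+90449030191104000=294063066070824960 · T[27,17]:17*1343731795378830+12725877242482560=35569317763922670
[28] T[28,15]:15*1834634071262848260+8541149231801585700=36060660300744309600 · T[28,16]:16*294063066070824960+1834634071262848260=6539643128396047620 · T[28,17]:17*35569317763922670+294063066070824960=898741468057510350
[29] T[29,16]:16*6539643128396047620+36060660300744309600=140694950355081071520 · T[29,17]:17*898741468057510350+6539643128396047620=21818248085373723570
Read S(29,16) = 140694950355081071520, S(29,17) = 21818248085373723570.

140694950355081071520, 21818248085373723570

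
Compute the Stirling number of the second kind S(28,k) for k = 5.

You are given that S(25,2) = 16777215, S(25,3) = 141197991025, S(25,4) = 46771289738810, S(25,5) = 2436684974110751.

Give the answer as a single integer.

i=26: T(26,3)=16777215+3·141197991025=423610750290 | T(26,4)=141197991025+4·46771289738810=187226356946265 | T(26,5)=46771289738810+5·2436684974110751=12230196160292565
i=27: T(27,4)=423610750290+4·187226356946265=749329038535350 | T(27,5)=187226356946265+5·12230196160292565=61338207158409090
i=28: T(28,5)=749329038535350+5·61338207158409090=307440364830580800
Read S(28,5) = 307440364830580800.

307440364830580800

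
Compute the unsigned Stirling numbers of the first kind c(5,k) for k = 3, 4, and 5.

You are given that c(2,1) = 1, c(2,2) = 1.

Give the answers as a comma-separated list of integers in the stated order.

35, 10, 1

row 3: T[3][1]=2·1+0=2  T[3][2]=2·1+1=3  T[3][3]=2·0+1=1
row 4: T[4][2]=3·3+2=11  T[4][3]=3·1+3=6  T[4][4]=3·0+1=1
row 5: T[5][3]=4·6+11=35  T[5][4]=4·1+6=10  T[5][5]=4·0+1=1
Read c(5,3) = 35, c(5,4) = 10, c(5,5) = 1.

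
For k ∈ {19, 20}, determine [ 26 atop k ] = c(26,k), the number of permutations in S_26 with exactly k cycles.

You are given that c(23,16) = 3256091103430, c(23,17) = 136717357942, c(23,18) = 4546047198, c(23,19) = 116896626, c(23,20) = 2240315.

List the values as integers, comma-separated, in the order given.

i=24: T(24,17)=3256091103430+23·136717357942=6400590336096 | T(24,18)=136717357942+23·4546047198=241276443496 | T(24,19)=4546047198+23·116896626=7234669596 | T(24,20)=116896626+23·2240315=168423871
i=25: T(25,18)=6400590336096+24·241276443496=12191224980000 | T(25,19)=241276443496+24·7234669596=414908513800 | T(25,20)=7234669596+24·168423871=11276842500
i=26: T(26,19)=12191224980000+25·414908513800=22563937825000 | T(26,20)=414908513800+25·11276842500=696829576300
Read c(26,19) = 22563937825000, c(26,20) = 696829576300.

22563937825000, 696829576300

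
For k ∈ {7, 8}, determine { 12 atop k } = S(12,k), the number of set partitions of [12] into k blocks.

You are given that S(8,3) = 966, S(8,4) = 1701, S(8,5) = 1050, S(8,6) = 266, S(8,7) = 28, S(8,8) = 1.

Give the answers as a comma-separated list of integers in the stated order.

[9] T[9,4]:4*1701+966=7770 · T[9,5]:5*1050+1701=6951 · T[9,6]:6*266+1050=2646 · T[9,7]:7*28+266=462 · T[9,8]:8*1+28=36
[10] T[10,5]:5*6951+7770=42525 · T[10,6]:6*2646+6951=22827 · T[10,7]:7*462+2646=5880 · T[10,8]:8*36+462=750
[11] T[11,6]:6*22827+42525=179487 · T[11,7]:7*5880+22827=63987 · T[11,8]:8*750+5880=11880
[12] T[12,7]:7*63987+179487=627396 · T[12,8]:8*11880+63987=159027
Read S(12,7) = 627396, S(12,8) = 159027.

627396, 159027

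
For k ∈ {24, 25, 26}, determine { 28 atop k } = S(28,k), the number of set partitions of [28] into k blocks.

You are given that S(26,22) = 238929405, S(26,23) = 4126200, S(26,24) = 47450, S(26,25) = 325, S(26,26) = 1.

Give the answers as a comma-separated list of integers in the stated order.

460192005, 6654375, 64701

i=27: T(27,23)=238929405+23·4126200=333832005 | T(27,24)=4126200+24·47450=5265000 | T(27,25)=47450+25·325=55575 | T(27,26)=325+26·1=351
i=28: T(28,24)=333832005+24·5265000=460192005 | T(28,25)=5265000+25·55575=6654375 | T(28,26)=55575+26·351=64701
Read S(28,24) = 460192005, S(28,25) = 6654375, S(28,26) = 64701.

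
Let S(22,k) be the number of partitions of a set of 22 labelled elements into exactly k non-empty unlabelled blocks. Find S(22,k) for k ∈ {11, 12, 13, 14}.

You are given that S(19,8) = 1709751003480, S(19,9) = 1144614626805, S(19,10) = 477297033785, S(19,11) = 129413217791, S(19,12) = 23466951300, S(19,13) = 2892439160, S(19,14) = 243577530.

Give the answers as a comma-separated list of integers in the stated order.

r20: T_20,9=9×1144614626805+1709751003480=12011282644725; T_20,10=10×477297033785+1144614626805=5917584964655; T_20,11=11×129413217791+477297033785=1900842429486; T_20,12=12×23466951300+129413217791=411016633391; T_20,13=13×2892439160+23466951300=61068660380; T_20,14=14×243577530+2892439160=6302524580
r21: T_21,10=10×5917584964655+12011282644725=71187132291275; T_21,11=11×1900842429486+5917584964655=26826851689001; T_21,12=12×411016633391+1900842429486=6833042030178; T_21,13=13×61068660380+411016633391=1204909218331; T_21,14=14×6302524580+61068660380=149304004500
r22: T_22,11=11×26826851689001+71187132291275=366282500870286; T_22,12=12×6833042030178+26826851689001=108823356051137; T_22,13=13×1204909218331+6833042030178=22496861868481; T_22,14=14×149304004500+1204909218331=3295165281331
Read S(22,11) = 366282500870286, S(22,12) = 108823356051137, S(22,13) = 22496861868481, S(22,14) = 3295165281331.

366282500870286, 108823356051137, 22496861868481, 3295165281331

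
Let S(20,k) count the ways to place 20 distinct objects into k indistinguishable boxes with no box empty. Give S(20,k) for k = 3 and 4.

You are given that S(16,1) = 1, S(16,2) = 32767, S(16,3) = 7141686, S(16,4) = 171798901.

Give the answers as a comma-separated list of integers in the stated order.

row 17: T[17][1]=1·1+0=1  T[17][2]=2·32767+1=65535  T[17][3]=3·7141686+32767=21457825  T[17][4]=4·171798901+7141686=694337290
row 18: T[18][1]=1·1+0=1  T[18][2]=2·65535+1=131071  T[18][3]=3·21457825+65535=64439010  T[18][4]=4·694337290+21457825=2798806985
row 19: T[19][2]=2·131071+1=262143  T[19][3]=3·64439010+131071=193448101  T[19][4]=4·2798806985+64439010=11259666950
row 20: T[20][3]=3·193448101+262143=580606446  T[20][4]=4·11259666950+193448101=45232115901
Read S(20,3) = 580606446, S(20,4) = 45232115901.

580606446, 45232115901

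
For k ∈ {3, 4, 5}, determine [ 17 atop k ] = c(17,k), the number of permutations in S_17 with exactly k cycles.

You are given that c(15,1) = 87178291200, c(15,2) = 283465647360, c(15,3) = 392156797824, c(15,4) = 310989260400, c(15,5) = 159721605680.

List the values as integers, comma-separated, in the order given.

@16  (16,2):283465647360·15+87178291200→4339163001600, (16,3):392156797824·15+283465647360→6165817614720, (16,4):310989260400·15+392156797824→5056995703824, (16,5):159721605680·15+310989260400→2706813345600
@17  (17,3):6165817614720·16+4339163001600→102992244837120, (17,4):5056995703824·16+6165817614720→87077748875904, (17,5):2706813345600·16+5056995703824→48366009233424
Read c(17,3) = 102992244837120, c(17,4) = 87077748875904, c(17,5) = 48366009233424.

102992244837120, 87077748875904, 48366009233424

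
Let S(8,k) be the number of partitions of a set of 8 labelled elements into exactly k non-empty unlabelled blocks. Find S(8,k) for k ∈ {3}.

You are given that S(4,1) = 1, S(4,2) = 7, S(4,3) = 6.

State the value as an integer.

@5  (5,1):1·1+0→1, (5,2):7·2+1→15, (5,3):6·3+7→25
@6  (6,1):1·1+0→1, (6,2):15·2+1→31, (6,3):25·3+15→90
@7  (7,2):31·2+1→63, (7,3):90·3+31→301
@8  (8,3):301·3+63→966
Read S(8,3) = 966.

966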